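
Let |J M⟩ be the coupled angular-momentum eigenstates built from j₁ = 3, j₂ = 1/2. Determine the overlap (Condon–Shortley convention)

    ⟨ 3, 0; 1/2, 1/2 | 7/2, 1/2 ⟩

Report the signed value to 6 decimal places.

+√(4/7) ≈ +0.755929

j₁+j₂−J=0  J+j₁−j₂=6  J−j₁+j₂=1  j₁+j₂+J+1=8
(j₁±m₁, j₂±m₂, J±M) = (3,3,1,0,4,3)
P² = 5184/7
sum k=0..0:
  [0] +1/36 = 1/36
S = 1/36
C² = P²·S² = 4/7 ; C = +0.755929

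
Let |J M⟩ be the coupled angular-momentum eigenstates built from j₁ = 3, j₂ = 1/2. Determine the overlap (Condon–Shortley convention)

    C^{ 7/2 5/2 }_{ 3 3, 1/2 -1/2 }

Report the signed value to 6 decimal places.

triangle: 0!·6!·1!/8! = 720/40320
(j±m)!: 6!·0!·0!·1!·6!·1! = 518400
prefactor² = (2J+1)·Δ·N² = 518400/7
  k=0: +1/(0!·0!·0!·0!·6!·1!) = 1/720
Σ = 1/720  ⇒  CG² = 518400/7·1/720² = 1/7
CG = +√(1/7) = +0.377964

+0.377964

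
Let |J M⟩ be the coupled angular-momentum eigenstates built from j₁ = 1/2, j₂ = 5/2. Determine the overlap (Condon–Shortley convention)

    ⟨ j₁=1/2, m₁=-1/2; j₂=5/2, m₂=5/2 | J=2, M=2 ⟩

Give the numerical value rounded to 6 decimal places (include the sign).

−√(5/6) = -0.912871

j₁+j₂−J=1  J+j₁−j₂=0  J−j₁+j₂=4  j₁+j₂+J+1=6
(j₁±m₁, j₂±m₂, J±M) = (0,1,5,0,4,0)
P² = 480
sum k=1..1:
  [1] −1/24 = -1/24
S = -1/24
C² = P²·S² = 5/6 ; C = -0.912871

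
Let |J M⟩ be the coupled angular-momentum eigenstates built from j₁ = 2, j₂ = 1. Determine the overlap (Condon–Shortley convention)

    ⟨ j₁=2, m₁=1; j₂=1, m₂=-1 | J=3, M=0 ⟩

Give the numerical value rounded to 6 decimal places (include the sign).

+0.447214

j₁+j₂−J=0  J+j₁−j₂=4  J−j₁+j₂=2  j₁+j₂+J+1=7
(j₁±m₁, j₂±m₂, J±M) = (3,1,0,2,3,3)
P² = 144/5
sum k=0..0:
  [0] +1/12 = 1/12
S = 1/12
C² = P²·S² = 1/5 ; C = +0.447214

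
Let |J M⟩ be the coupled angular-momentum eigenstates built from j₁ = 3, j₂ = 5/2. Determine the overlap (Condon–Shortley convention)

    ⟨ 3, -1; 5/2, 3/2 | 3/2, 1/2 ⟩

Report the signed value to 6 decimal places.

j₁+j₂−J=4  J+j₁−j₂=2  J−j₁+j₂=1  j₁+j₂+J+1=8
(j₁±m₁, j₂±m₂, J±M) = (2,4,4,1,2,1)
P² = 384/35
sum k=3..4:
  [3] −1/6 = -1/6
  [4] +1/48 = 1/48
S = -7/48
C² = P²·S² = 7/30 ; C = -0.483046

-0.483046  (= −√(7/30))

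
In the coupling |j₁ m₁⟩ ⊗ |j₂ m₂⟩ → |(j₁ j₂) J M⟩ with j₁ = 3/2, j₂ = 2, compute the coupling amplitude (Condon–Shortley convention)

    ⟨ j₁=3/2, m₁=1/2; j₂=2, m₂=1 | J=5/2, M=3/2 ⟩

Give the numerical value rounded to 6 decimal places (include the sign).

−√(1/35) ≈ -0.169031

j₁+j₂−J=1  J+j₁−j₂=2  J−j₁+j₂=3  j₁+j₂+J+1=7
(j₁±m₁, j₂±m₂, J±M) = (2,1,3,1,4,1)
P² = 144/35
sum k=0..1:
  [0] +1/6 = 1/6
  [1] −1/4 = -1/4
S = -1/12
C² = P²·S² = 1/35 ; C = -0.169031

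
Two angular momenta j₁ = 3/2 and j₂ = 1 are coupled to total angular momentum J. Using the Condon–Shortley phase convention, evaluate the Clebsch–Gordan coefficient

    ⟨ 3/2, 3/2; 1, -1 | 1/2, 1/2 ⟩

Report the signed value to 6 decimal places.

j₁+j₂−J=2  J+j₁−j₂=1  J−j₁+j₂=0  j₁+j₂+J+1=4
(j₁±m₁, j₂±m₂, J±M) = (3,0,0,2,1,0)
P² = 2
sum k=0..0:
  [0] +1/2 = 1/2
S = 1/2
C² = P²·S² = 1/2 ; C = +0.707107

+0.707107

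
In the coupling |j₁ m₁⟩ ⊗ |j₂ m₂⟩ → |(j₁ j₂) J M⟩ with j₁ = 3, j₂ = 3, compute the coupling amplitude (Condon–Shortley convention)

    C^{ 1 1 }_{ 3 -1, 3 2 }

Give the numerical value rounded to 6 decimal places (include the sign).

+√(5/28) = +0.422577

triangle: 5!·1!·1!/8! = 120/40320
(j±m)!: 2!·4!·5!·1!·2!·0! = 11520
prefactor² = (2J+1)·Δ·N² = 720/7
  k=4: +1/(4!·1!·0!·1!·1!·0!) = 1/24
Σ = 1/24  ⇒  CG² = 720/7·1/24² = 5/28
CG = +√(5/28) = +0.422577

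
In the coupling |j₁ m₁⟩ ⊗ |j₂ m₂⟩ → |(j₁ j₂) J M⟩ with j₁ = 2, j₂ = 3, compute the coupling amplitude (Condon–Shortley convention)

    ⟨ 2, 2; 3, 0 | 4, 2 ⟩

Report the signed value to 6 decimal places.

+√(3/7) ≈ +0.654654

j₁+j₂−J=1  J+j₁−j₂=3  J−j₁+j₂=5  j₁+j₂+J+1=10
(j₁±m₁, j₂±m₂, J±M) = (4,0,3,3,6,2)
P² = 15552/7
sum k=0..0:
  [0] +1/72 = 1/72
S = 1/72
C² = P²·S² = 3/7 ; C = +0.654654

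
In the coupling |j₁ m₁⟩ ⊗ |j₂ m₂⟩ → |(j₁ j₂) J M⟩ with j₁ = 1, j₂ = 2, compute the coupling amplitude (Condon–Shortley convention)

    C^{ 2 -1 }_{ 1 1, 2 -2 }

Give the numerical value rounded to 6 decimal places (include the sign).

√[5·1!1!3!/6! · 2!0!0!4!1!3!] = √(12)
  +(−1)^0/∏(0,1,0,0,1,3)! = 1/6  (running 1/6)
⟨..|..⟩ = √(12)·(1/6) = +0.577350

+0.577350  (= +√(1/3))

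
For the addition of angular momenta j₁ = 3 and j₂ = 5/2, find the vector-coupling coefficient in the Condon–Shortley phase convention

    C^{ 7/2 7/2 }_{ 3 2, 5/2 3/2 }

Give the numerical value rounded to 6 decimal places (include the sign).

√[8·2!4!3!/10! · 5!1!4!1!7!0!] = √(9216)
  +(−1)^1/∏(1,1,0,3,4,0)! = -1/144  (running -1/144)
⟨..|..⟩ = √(9216)·(-1/144) = -0.666667

-0.666667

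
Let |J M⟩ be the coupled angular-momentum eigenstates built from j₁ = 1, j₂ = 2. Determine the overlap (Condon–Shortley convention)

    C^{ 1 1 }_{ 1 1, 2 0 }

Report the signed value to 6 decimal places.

√[3·2!0!2!/5! · 2!0!2!2!2!0!] = √(8/5)
  +(−1)^0/∏(0,2,0,2,0,0)! = 1/4  (running 1/4)
⟨..|..⟩ = √(8/5)·(1/4) = +0.316228

+0.316228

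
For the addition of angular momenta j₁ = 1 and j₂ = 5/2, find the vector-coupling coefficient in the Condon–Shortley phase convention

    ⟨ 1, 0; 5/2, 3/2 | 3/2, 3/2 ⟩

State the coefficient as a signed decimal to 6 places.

triangle: 2!*0!*3!/6! = 12/720
(j±m)!: 1!*1!*4!*1!*3!*0! = 144
prefactor² = (2J+1)*Δ*N² = 48/5
  k=1: −1/(1!*1!*0!*3!*0!*0!) = -1/6
Σ = -1/6  ⇒  CG² = 48/5*(-1/6)² = 4/15
CG = −√(4/15) = -0.516398

−√(4/15) = -0.516398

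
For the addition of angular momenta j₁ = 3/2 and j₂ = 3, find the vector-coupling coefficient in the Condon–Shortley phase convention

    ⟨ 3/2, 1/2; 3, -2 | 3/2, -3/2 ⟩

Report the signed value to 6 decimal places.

-0.534522

√[4·3!0!3!/7! · 2!1!1!5!0!3!] = √(288/7)
  +(−1)^1/∏(1,2,0,0,0,3)! = -1/12  (running -1/12)
⟨..|..⟩ = √(288/7)·(-1/12) = -0.534522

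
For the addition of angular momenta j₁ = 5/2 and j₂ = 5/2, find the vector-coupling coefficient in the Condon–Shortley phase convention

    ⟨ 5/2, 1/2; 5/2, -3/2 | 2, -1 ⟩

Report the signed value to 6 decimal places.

-0.377964

√[5·3!2!2!/8! · 3!2!1!4!1!3!] = √(36/7)
  +(−1)^0/∏(0,3,2,1,0,1)! = 1/12  (running 1/12)
  +(−1)^1/∏(1,2,1,0,1,2)! = -1/4  (running -1/6)
⟨..|..⟩ = √(36/7)·(-1/6) = -0.377964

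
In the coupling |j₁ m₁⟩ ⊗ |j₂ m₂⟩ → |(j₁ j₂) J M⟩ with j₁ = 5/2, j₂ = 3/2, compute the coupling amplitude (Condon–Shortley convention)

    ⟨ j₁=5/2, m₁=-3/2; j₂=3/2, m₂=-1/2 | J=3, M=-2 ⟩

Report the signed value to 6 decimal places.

-0.288675  (= −√(1/12))

√[7·1!4!2!/8! · 1!4!1!2!1!5!] = √(48)
  +(−1)^0/∏(0,1,4,1,0,1)! = 1/24  (running 1/24)
  +(−1)^1/∏(1,0,3,0,1,2)! = -1/12  (running -1/24)
⟨..|..⟩ = √(48)·(-1/24) = -0.288675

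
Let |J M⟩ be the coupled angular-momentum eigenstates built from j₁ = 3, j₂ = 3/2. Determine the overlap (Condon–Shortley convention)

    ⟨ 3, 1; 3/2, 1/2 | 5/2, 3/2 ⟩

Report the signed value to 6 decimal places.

j₁+j₂−J=2  J+j₁−j₂=4  J−j₁+j₂=1  j₁+j₂+J+1=8
(j₁±m₁, j₂±m₂, J±M) = (4,2,2,1,4,1)
P² = 576/35
sum k=1..2:
  [1] −1/6 = -1/6
  [2] +1/48 = 1/48
S = -7/48
C² = P²·S² = 7/20 ; C = -0.591608

−√(7/20) ≈ -0.591608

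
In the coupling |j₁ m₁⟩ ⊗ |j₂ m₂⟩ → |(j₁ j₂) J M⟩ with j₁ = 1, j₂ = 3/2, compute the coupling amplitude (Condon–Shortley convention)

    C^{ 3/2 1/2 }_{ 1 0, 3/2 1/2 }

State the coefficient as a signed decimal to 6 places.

√[4·1!1!2!/5! · 1!1!2!1!2!1!] = √(4/15)
  +(−1)^0/∏(0,1,1,2,0,0)! = 1/2  (running 1/2)
  +(−1)^1/∏(1,0,0,1,1,1)! = -1  (running -1/2)
⟨..|..⟩ = √(4/15)·(-1/2) = -0.258199

-0.258199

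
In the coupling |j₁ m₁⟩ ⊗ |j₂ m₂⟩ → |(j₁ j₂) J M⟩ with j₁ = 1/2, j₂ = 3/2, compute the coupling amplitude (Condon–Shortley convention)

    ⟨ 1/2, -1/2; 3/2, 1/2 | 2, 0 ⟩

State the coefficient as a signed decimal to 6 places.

√[5·0!1!3!/5! · 0!1!2!1!2!2!] = √(2)
  +(−1)^0/∏(0,0,1,2,0,1)! = 1/2  (running 1/2)
⟨..|..⟩ = √(2)·(1/2) = +0.707107

+√(1/2) ≈ +0.707107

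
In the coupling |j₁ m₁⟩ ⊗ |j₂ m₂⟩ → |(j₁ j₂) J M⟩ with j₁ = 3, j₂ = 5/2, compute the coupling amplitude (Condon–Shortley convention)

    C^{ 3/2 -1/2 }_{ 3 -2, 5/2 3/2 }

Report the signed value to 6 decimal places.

j₁+j₂−J=4  J+j₁−j₂=2  J−j₁+j₂=1  j₁+j₂+J+1=8
(j₁±m₁, j₂±m₂, J±M) = (1,5,4,1,1,2)
P² = 192/7
sum k=3..4:
  [3] −1/12 = -1/12
  [4] +1/24 = 1/24
S = -1/24
C² = P²·S² = 1/21 ; C = -0.218218

−√(1/21) = -0.218218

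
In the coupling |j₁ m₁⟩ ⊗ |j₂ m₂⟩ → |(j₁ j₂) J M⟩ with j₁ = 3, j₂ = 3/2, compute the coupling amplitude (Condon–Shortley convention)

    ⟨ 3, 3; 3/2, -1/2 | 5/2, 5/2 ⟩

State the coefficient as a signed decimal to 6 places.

+√(15/28) = +0.731925

triangle: 2!×4!×1!/8! = 48/40320
(j±m)!: 6!×0!×1!×2!×5!×0! = 172800
prefactor² = (2J+1)×Δ×N² = 8640/7
  k=0: +1/(0!×2!×0!×1!×4!×0!) = 1/48
Σ = 1/48  ⇒  CG² = 8640/7×1/48² = 15/28
CG = +√(15/28) = +0.731925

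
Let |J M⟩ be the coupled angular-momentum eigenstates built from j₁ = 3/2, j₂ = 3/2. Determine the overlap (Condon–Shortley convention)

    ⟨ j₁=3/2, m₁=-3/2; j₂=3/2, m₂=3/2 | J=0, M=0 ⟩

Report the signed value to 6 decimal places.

-0.500000

√[1·3!0!0!/4! · 0!3!3!0!0!0!] = √(9)
  +(−1)^3/∏(3,0,0,0,0,0)! = -1/6  (running -1/6)
⟨..|..⟩ = √(9)·(-1/6) = -0.500000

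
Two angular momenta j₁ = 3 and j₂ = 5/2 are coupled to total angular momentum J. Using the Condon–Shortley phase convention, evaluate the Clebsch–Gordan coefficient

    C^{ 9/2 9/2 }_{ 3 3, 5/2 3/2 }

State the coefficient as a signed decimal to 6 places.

√[10·1!5!4!/11! · 6!0!4!1!9!0!] = √(49766400/11)
  +(−1)^0/∏(0,1,0,4,5,0)! = 1/2880  (running 1/2880)
⟨..|..⟩ = √(49766400/11)·(1/2880) = +0.738549

+0.738549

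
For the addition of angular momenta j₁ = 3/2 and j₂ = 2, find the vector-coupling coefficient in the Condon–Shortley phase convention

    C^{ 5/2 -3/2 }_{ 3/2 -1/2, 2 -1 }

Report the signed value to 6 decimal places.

+√(1/35) = +0.169031

j₁+j₂−J=1  J+j₁−j₂=2  J−j₁+j₂=3  j₁+j₂+J+1=7
(j₁±m₁, j₂±m₂, J±M) = (1,2,1,3,1,4)
P² = 144/35
sum k=0..1:
  [0] +1/4 = 1/4
  [1] −1/6 = -1/6
S = 1/12
C² = P²·S² = 1/35 ; C = +0.169031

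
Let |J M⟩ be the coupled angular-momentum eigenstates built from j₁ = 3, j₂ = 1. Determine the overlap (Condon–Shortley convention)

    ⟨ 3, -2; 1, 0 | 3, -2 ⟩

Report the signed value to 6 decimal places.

-0.577350

j₁+j₂−J=1  J+j₁−j₂=5  J−j₁+j₂=1  j₁+j₂+J+1=8
(j₁±m₁, j₂±m₂, J±M) = (1,5,1,1,1,5)
P² = 300
sum k=0..1:
  [0] +1/120 = 1/120
  [1] −1/24 = -1/24
S = -1/30
C² = P²·S² = 1/3 ; C = -0.577350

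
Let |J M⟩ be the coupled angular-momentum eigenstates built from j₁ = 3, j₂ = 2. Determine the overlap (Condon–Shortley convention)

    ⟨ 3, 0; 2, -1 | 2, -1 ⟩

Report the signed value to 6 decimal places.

√[5·3!3!1!/8! · 3!3!1!3!1!3!] = √(81/14)
  +(−1)^0/∏(0,3,3,1,0,0)! = 1/36  (running 1/36)
  +(−1)^1/∏(1,2,2,0,1,1)! = -1/4  (running -2/9)
⟨..|..⟩ = √(81/14)·(-2/9) = -0.534522

−√(2/7) = -0.534522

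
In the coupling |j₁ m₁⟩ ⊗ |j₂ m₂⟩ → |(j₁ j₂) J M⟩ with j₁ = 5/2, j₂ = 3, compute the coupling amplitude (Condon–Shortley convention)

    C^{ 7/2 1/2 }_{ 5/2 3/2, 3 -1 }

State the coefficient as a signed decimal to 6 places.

+√(8/63) = +0.356348

triangle: 2!·3!·4!/10! = 288/3628800
(j±m)!: 4!·1!·2!·4!·4!·3! = 165888
prefactor² = (2J+1)·Δ·N² = 18432/175
  k=0: +1/(0!·2!·1!·2!·2!·2!) = 1/16
  k=1: −1/(1!·1!·0!·1!·3!·3!) = -1/36
Σ = 5/144  ⇒  CG² = 18432/175·5/144² = 8/63
CG = +√(8/63) = +0.356348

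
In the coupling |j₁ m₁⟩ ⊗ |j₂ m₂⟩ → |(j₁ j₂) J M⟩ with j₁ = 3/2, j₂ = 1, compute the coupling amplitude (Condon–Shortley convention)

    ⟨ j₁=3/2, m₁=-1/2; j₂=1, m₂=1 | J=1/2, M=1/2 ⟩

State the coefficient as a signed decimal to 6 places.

√[2·2!1!0!/4! · 1!2!2!0!1!0!] = √(2/3)
  +(−1)^2/∏(2,0,0,0,1,0)! = 1/2  (running 1/2)
⟨..|..⟩ = √(2/3)·(1/2) = +0.408248

+0.408248  (= +√(1/6))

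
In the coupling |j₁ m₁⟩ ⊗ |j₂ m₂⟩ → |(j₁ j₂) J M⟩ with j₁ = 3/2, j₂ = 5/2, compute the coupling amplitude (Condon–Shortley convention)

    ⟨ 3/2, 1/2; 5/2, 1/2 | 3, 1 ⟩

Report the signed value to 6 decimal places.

+√(1/60) ≈ +0.129099

j₁+j₂−J=1  J+j₁−j₂=2  J−j₁+j₂=4  j₁+j₂+J+1=8
(j₁±m₁, j₂±m₂, J±M) = (2,1,3,2,4,2)
P² = 48/5
sum k=0..1:
  [0] +1/6 = 1/6
  [1] −1/8 = -1/8
S = 1/24
C² = P²·S² = 1/60 ; C = +0.129099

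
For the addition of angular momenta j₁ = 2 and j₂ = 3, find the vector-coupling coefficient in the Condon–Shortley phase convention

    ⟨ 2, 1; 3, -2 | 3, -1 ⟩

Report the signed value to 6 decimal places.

+√(1/4) = +0.500000

j₁+j₂−J=2  J+j₁−j₂=2  J−j₁+j₂=4  j₁+j₂+J+1=9
(j₁±m₁, j₂±m₂, J±M) = (3,1,1,5,2,4)
P² = 64
sum k=0..1:
  [0] +1/12 = 1/12
  [1] −1/48 = -1/48
S = 1/16
C² = P²·S² = 1/4 ; C = +0.500000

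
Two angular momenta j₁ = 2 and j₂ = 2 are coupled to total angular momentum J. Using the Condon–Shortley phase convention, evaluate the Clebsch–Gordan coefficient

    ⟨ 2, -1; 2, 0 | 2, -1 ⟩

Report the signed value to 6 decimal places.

−√(1/14) = -0.267261

j₁+j₂−J=2  J+j₁−j₂=2  J−j₁+j₂=2  j₁+j₂+J+1=7
(j₁±m₁, j₂±m₂, J±M) = (1,3,2,2,1,3)
P² = 8/7
sum k=1..2:
  [1] −1/2 = -1/2
  [2] +1/4 = 1/4
S = -1/4
C² = P²·S² = 1/14 ; C = -0.267261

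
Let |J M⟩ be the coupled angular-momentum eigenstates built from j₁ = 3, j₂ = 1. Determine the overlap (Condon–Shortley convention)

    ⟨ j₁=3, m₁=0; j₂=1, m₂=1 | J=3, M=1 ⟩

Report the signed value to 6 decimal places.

triangle: 1!·5!·1!/8! = 120/40320
(j±m)!: 3!·3!·2!·0!·4!·2! = 3456
prefactor² = (2J+1)·Δ·N² = 72
  k=1: −1/(1!·0!·2!·1!·3!·0!) = -1/12
Σ = -1/12  ⇒  CG² = 72·(-1/12)² = 1/2
CG = −√(1/2) = -0.707107

-0.707107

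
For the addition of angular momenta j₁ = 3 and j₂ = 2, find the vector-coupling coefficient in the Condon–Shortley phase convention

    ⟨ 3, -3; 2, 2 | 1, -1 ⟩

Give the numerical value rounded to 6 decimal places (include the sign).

triangle: 4!·2!·0!/7! = 48/5040
(j±m)!: 0!·6!·4!·0!·0!·2! = 34560
prefactor² = (2J+1)·Δ·N² = 6912/7
  k=4: +1/(4!·0!·2!·0!·0!·0!) = 1/48
Σ = 1/48  ⇒  CG² = 6912/7·1/48² = 3/7
CG = +√(3/7) = +0.654654

+√(3/7) = +0.654654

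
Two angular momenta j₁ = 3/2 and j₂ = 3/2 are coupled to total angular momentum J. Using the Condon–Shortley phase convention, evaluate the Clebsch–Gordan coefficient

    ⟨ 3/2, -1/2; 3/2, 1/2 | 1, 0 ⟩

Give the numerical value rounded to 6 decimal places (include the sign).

-0.223607

triangle: 2!·1!·1!/5! = 2/120
(j±m)!: 1!·2!·2!·1!·1!·1! = 4
prefactor² = (2J+1)·Δ·N² = 1/5
  k=1: −1/(1!·1!·1!·1!·0!·0!) = -1
  k=2: +1/(2!·0!·0!·0!·1!·1!) = 1/2
Σ = -1/2  ⇒  CG² = 1/5·(-1/2)² = 1/20
CG = −√(1/20) = -0.223607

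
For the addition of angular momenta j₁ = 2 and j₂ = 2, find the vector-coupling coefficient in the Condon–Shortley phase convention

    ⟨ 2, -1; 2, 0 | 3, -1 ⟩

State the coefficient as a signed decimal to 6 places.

j₁+j₂−J=1  J+j₁−j₂=3  J−j₁+j₂=3  j₁+j₂+J+1=8
(j₁±m₁, j₂±m₂, J±M) = (1,3,2,2,2,4)
P² = 36/5
sum k=0..1:
  [0] +1/12 = 1/12
  [1] −1/4 = -1/4
S = -1/6
C² = P²·S² = 1/5 ; C = -0.447214

−√(1/5) ≈ -0.447214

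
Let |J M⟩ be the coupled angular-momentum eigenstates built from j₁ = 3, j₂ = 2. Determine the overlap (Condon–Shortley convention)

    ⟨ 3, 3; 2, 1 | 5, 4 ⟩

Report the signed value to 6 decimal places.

j₁+j₂−J=0  J+j₁−j₂=6  J−j₁+j₂=4  j₁+j₂+J+1=11
(j₁±m₁, j₂±m₂, J±M) = (6,0,3,1,9,1)
P² = 7464960
sum k=0..0:
  [0] +1/4320 = 1/4320
S = 1/4320
C² = P²·S² = 2/5 ; C = +0.632456

+0.632456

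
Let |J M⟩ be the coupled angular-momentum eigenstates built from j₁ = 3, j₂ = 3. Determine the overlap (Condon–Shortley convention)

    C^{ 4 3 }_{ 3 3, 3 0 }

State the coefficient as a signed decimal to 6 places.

triangle: 2!×4!×4!/11! = 1152/39916800
(j±m)!: 6!×0!×3!×3!×7!×1! = 130636800
prefactor² = (2J+1)×Δ×N² = 373248/11
  k=0: +1/(0!×2!×0!×3!×4!×1!) = 1/288
Σ = 1/288  ⇒  CG² = 373248/11×1/288² = 9/22
CG = +√(9/22) = +0.639602

+√(9/22) = +0.639602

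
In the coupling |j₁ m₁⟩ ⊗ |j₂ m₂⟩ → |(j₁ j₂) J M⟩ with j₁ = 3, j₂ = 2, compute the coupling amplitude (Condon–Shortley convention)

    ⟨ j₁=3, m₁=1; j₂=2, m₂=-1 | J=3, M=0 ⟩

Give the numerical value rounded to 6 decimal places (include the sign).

+√(1/30) ≈ +0.182574

√[7·2!4!2!/9! · 4!2!1!3!3!3!] = √(96/5)
  +(−1)^0/∏(0,2,2,1,2,1)! = 1/8  (running 1/8)
  +(−1)^1/∏(1,1,1,0,3,2)! = -1/12  (running 1/24)
⟨..|..⟩ = √(96/5)·(1/24) = +0.182574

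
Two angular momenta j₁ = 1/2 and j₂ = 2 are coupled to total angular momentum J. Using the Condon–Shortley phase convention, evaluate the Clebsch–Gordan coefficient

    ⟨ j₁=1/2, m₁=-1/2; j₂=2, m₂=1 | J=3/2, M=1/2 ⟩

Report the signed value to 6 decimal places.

−√(3/5) ≈ -0.774597

j₁+j₂−J=1  J+j₁−j₂=0  J−j₁+j₂=3  j₁+j₂+J+1=5
(j₁±m₁, j₂±m₂, J±M) = (0,1,3,1,2,1)
P² = 12/5
sum k=1..1:
  [1] −1/2 = -1/2
S = -1/2
C² = P²·S² = 3/5 ; C = -0.774597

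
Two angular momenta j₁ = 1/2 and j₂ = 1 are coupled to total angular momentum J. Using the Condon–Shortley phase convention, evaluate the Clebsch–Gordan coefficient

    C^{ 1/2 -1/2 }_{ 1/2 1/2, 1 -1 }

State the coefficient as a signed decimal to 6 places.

√[2·1!0!1!/3! · 1!0!0!2!0!1!] = √(2/3)
  +(−1)^0/∏(0,1,0,0,0,1)! = 1  (running 1)
⟨..|..⟩ = √(2/3)·(1) = +0.816497

+√(2/3) = +0.816497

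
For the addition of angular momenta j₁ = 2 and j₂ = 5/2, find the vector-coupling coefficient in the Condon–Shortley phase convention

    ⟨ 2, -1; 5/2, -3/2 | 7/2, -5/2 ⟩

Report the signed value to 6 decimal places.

+√(1/63) ≈ +0.125988

√[8·1!3!4!/9! · 1!3!1!4!1!6!] = √(2304/7)
  +(−1)^0/∏(0,1,3,1,0,3)! = 1/36  (running 1/36)
  +(−1)^1/∏(1,0,2,0,1,4)! = -1/48  (running 1/144)
⟨..|..⟩ = √(2304/7)·(1/144) = +0.125988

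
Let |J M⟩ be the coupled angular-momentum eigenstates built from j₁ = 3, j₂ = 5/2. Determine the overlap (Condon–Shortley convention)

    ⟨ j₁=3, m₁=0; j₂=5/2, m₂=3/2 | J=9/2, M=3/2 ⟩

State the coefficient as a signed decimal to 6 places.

triangle: 1!*5!*4!/11! = 2880/39916800
(j±m)!: 3!*3!*4!*1!*6!*3! = 3732480
prefactor² = (2J+1)*Δ*N² = 207360/77
  k=0: +1/(0!*1!*3!*4!*2!*0!) = 1/288
  k=1: −1/(1!*0!*2!*3!*3!*1!) = -1/72
Σ = -1/96  ⇒  CG² = 207360/77*(-1/96)² = 45/154
CG = −√(45/154) = -0.540562

−√(45/154) = -0.540562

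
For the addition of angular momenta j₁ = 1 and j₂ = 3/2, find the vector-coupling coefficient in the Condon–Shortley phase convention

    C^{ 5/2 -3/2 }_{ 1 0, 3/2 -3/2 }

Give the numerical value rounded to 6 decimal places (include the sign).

j₁+j₂−J=0  J+j₁−j₂=2  J−j₁+j₂=3  j₁+j₂+J+1=6
(j₁±m₁, j₂±m₂, J±M) = (1,1,0,3,1,4)
P² = 72/5
sum k=0..0:
  [0] +1/6 = 1/6
S = 1/6
C² = P²·S² = 2/5 ; C = +0.632456

+0.632456  (= +√(2/5))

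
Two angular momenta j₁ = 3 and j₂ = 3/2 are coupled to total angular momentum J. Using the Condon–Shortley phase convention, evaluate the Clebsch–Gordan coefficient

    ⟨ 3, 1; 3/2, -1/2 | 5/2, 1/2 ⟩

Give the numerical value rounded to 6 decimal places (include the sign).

−√(1/70) ≈ -0.119523

√[6·2!4!1!/8! · 4!2!1!2!3!2!] = √(288/35)
  +(−1)^0/∏(0,2,2,1,2,0)! = 1/8  (running 1/8)
  +(−1)^1/∏(1,1,1,0,3,1)! = -1/6  (running -1/24)
⟨..|..⟩ = √(288/35)·(-1/24) = -0.119523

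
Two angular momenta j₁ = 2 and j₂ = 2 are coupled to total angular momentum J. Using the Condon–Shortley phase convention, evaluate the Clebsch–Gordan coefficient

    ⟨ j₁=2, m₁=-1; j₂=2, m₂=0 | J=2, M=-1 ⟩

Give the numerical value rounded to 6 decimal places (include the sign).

−√(1/14) = -0.267261

√[5·2!2!2!/7! · 1!3!2!2!1!3!] = √(8/7)
  +(−1)^1/∏(1,1,2,1,0,1)! = -1/2  (running -1/2)
  +(−1)^2/∏(2,0,1,0,1,2)! = 1/4  (running -1/4)
⟨..|..⟩ = √(8/7)·(-1/4) = -0.267261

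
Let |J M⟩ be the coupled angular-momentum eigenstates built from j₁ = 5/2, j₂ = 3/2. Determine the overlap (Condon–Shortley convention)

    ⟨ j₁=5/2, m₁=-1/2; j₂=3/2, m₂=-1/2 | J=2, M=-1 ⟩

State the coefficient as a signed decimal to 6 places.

triangle: 2!×3!×1!/7! = 12/5040
(j±m)!: 2!×3!×1!×2!×1!×3! = 144
prefactor² = (2J+1)×Δ×N² = 12/7
  k=0: +1/(0!×2!×3!×1!×0!×0!) = 1/12
  k=1: −1/(1!×1!×2!×0!×1!×1!) = -1/2
Σ = -5/12  ⇒  CG² = 12/7×(-5/12)² = 25/84
CG = −√(25/84) = -0.545545

-0.545545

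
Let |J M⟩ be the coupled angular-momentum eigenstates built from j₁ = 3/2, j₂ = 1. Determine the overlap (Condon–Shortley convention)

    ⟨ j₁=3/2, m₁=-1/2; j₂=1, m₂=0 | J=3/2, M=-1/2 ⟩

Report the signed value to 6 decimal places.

-0.258199

triangle: 1!*2!*1!/5! = 2/120
(j±m)!: 1!*2!*1!*1!*1!*2! = 4
prefactor² = (2J+1)*Δ*N² = 4/15
  k=0: +1/(0!*1!*2!*1!*0!*0!) = 1/2
  k=1: −1/(1!*0!*1!*0!*1!*1!) = -1
Σ = -1/2  ⇒  CG² = 4/15*(-1/2)² = 1/15
CG = −√(1/15) = -0.258199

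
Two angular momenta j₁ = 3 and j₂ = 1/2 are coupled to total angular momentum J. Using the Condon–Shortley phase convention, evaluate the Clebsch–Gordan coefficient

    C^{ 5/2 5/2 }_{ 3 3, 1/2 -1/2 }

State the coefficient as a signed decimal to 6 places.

j₁+j₂−J=1  J+j₁−j₂=5  J−j₁+j₂=0  j₁+j₂+J+1=7
(j₁±m₁, j₂±m₂, J±M) = (6,0,0,1,5,0)
P² = 86400/7
sum k=0..0:
  [0] +1/120 = 1/120
S = 1/120
C² = P²·S² = 6/7 ; C = +0.925820

+√(6/7) = +0.925820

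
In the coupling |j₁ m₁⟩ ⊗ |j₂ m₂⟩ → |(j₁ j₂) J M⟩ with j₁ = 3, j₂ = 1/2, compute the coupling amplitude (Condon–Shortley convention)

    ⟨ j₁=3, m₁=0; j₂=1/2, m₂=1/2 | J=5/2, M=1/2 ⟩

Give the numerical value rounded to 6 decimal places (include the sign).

j₁+j₂−J=1  J+j₁−j₂=5  J−j₁+j₂=0  j₁+j₂+J+1=7
(j₁±m₁, j₂±m₂, J±M) = (3,3,1,0,3,2)
P² = 432/7
sum k=1..1:
  [1] −1/12 = -1/12
S = -1/12
C² = P²·S² = 3/7 ; C = -0.654654

−√(3/7) ≈ -0.654654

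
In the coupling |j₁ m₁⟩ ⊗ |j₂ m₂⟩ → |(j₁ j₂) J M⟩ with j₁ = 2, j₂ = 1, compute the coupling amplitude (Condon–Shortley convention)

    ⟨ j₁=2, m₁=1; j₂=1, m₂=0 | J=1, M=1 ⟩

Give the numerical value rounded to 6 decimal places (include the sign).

√[3·2!2!0!/5! · 3!1!1!1!2!0!] = √(6/5)
  +(−1)^1/∏(1,1,0,0,2,0)! = -1/2  (running -1/2)
⟨..|..⟩ = √(6/5)·(-1/2) = -0.547723

−√(3/10) = -0.547723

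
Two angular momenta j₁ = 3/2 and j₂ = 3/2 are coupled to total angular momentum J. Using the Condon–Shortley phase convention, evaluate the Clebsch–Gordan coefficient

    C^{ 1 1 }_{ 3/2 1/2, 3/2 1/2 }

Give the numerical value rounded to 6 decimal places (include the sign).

j₁+j₂−J=2  J+j₁−j₂=1  J−j₁+j₂=1  j₁+j₂+J+1=5
(j₁±m₁, j₂±m₂, J±M) = (2,1,2,1,2,0)
P² = 2/5
sum k=1..1:
  [1] −1/1 = -1
S = -1
C² = P²·S² = 2/5 ; C = -0.632456

-0.632456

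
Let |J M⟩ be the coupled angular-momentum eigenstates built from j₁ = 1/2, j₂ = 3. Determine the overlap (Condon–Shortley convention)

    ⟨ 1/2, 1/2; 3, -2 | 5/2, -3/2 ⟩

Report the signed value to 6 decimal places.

+√(5/7) ≈ +0.845154

triangle: 1!*0!*5!/7! = 120/5040
(j±m)!: 1!*0!*1!*5!*1!*4! = 2880
prefactor² = (2J+1)*Δ*N² = 2880/7
  k=0: +1/(0!*1!*0!*1!*0!*4!) = 1/24
Σ = 1/24  ⇒  CG² = 2880/7*1/24² = 5/7
CG = +√(5/7) = +0.845154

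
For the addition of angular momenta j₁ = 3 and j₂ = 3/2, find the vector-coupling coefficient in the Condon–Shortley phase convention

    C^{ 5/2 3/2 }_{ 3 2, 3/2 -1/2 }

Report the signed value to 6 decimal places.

j₁+j₂−J=2  J+j₁−j₂=4  J−j₁+j₂=1  j₁+j₂+J+1=8
(j₁±m₁, j₂±m₂, J±M) = (5,1,1,2,4,1)
P² = 288/7
sum k=0..1:
  [0] +1/12 = 1/12
  [1] −1/24 = -1/24
S = 1/24
C² = P²·S² = 1/14 ; C = +0.267261

+0.267261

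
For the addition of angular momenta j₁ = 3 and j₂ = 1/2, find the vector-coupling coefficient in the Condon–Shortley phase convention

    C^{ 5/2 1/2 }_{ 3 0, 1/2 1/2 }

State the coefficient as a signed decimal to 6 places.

√[6·1!5!0!/7! · 3!3!1!0!3!2!] = √(432/7)
  +(−1)^1/∏(1,0,2,0,3,0)! = -1/12  (running -1/12)
⟨..|..⟩ = √(432/7)·(-1/12) = -0.654654

−√(3/7) = -0.654654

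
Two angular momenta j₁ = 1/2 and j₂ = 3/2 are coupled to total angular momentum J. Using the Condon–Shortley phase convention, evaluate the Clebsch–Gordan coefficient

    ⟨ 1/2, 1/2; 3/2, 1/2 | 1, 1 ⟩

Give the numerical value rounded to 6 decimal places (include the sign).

+0.500000

j₁+j₂−J=1  J+j₁−j₂=0  J−j₁+j₂=2  j₁+j₂+J+1=4
(j₁±m₁, j₂±m₂, J±M) = (1,0,2,1,2,0)
P² = 1
sum k=0..0:
  [0] +1/2 = 1/2
S = 1/2
C² = P²·S² = 1/4 ; C = +0.500000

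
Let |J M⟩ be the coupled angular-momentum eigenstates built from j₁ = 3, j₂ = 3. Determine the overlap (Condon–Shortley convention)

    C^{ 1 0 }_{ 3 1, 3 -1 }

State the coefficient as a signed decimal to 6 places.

j₁+j₂−J=5  J+j₁−j₂=1  J−j₁+j₂=1  j₁+j₂+J+1=8
(j₁±m₁, j₂±m₂, J±M) = (4,2,2,4,1,1)
P² = 144/7
sum k=1..2:
  [1] −1/24 = -1/24
  [2] +1/12 = 1/12
S = 1/24
C² = P²·S² = 1/28 ; C = +0.188982

+√(1/28) ≈ +0.188982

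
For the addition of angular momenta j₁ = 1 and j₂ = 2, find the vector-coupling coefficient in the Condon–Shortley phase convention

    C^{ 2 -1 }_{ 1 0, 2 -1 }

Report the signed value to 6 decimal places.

j₁+j₂−J=1  J+j₁−j₂=1  J−j₁+j₂=3  j₁+j₂+J+1=6
(j₁±m₁, j₂±m₂, J±M) = (1,1,1,3,1,3)
P² = 3/2
sum k=0..1:
  [0] +1/2 = 1/2
  [1] −1/6 = -1/6
S = 1/3
C² = P²·S² = 1/6 ; C = +0.408248

+0.408248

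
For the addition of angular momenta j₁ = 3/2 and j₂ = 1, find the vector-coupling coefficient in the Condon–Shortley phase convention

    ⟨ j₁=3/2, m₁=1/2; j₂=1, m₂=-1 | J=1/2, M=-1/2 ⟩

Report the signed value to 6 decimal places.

+√(1/6) = +0.408248

√[2·2!1!0!/4! · 2!1!0!2!0!1!] = √(2/3)
  +(−1)^0/∏(0,2,1,0,0,0)! = 1/2  (running 1/2)
⟨..|..⟩ = √(2/3)·(1/2) = +0.408248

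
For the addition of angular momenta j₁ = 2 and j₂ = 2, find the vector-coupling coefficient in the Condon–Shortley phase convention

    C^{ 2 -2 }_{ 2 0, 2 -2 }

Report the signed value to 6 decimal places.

+0.534522

triangle: 2!·2!·2!/7! = 8/5040
(j±m)!: 2!·2!·0!·4!·0!·4! = 2304
prefactor² = (2J+1)·Δ·N² = 128/7
  k=0: +1/(0!·2!·2!·0!·0!·2!) = 1/8
Σ = 1/8  ⇒  CG² = 128/7·1/8² = 2/7
CG = +√(2/7) = +0.534522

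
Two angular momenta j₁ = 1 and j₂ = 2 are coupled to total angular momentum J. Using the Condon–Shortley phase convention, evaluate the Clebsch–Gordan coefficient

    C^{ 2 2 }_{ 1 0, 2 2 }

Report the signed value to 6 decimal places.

√[5·1!1!3!/6! · 1!1!4!0!4!0!] = √(24)
  +(−1)^1/∏(1,0,0,3,1,0)! = -1/6  (running -1/6)
⟨..|..⟩ = √(24)·(-1/6) = -0.816497

−√(2/3) = -0.816497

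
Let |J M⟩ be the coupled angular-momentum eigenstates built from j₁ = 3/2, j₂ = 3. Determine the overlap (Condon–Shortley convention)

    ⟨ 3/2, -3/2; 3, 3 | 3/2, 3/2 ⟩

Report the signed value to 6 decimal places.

−√(4/7) = -0.755929

j₁+j₂−J=3  J+j₁−j₂=0  J−j₁+j₂=3  j₁+j₂+J+1=7
(j₁±m₁, j₂±m₂, J±M) = (0,3,6,0,3,0)
P² = 5184/7
sum k=3..3:
  [3] −1/36 = -1/36
S = -1/36
C² = P²·S² = 4/7 ; C = -0.755929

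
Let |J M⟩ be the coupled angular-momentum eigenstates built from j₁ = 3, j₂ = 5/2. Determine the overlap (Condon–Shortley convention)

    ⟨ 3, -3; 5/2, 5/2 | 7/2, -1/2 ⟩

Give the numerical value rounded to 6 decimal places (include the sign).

j₁+j₂−J=2  J+j₁−j₂=4  J−j₁+j₂=3  j₁+j₂+J+1=10
(j₁±m₁, j₂±m₂, J±M) = (0,6,5,0,3,4)
P² = 55296/7
sum k=2..2:
  [2] +1/288 = 1/288
S = 1/288
C² = P²·S² = 2/21 ; C = +0.308607

+√(2/21) ≈ +0.308607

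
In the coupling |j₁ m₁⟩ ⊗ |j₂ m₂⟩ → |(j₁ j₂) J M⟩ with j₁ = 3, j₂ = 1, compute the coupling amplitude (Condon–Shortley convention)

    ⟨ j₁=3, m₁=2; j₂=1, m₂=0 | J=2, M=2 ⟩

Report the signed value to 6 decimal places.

triangle: 2!*4!*0!/7! = 48/5040
(j±m)!: 5!*1!*1!*1!*4!*0! = 2880
prefactor² = (2J+1)*Δ*N² = 960/7
  k=1: −1/(1!*1!*0!*0!*4!*0!) = -1/24
Σ = -1/24  ⇒  CG² = 960/7*(-1/24)² = 5/21
CG = −√(5/21) = -0.487950

-0.487950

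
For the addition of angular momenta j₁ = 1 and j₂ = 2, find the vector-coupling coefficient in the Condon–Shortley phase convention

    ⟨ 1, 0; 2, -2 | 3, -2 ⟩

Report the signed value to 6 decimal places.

+0.577350

√[7·0!2!4!/7! · 1!1!0!4!1!5!] = √(192)
  +(−1)^0/∏(0,0,1,0,1,4)! = 1/24  (running 1/24)
⟨..|..⟩ = √(192)·(1/24) = +0.577350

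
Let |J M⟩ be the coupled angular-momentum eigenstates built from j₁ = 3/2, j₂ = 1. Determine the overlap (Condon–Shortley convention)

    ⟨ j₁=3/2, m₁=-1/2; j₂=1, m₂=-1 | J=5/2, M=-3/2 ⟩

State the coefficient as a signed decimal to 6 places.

+√(3/5) ≈ +0.774597

j₁+j₂−J=0  J+j₁−j₂=3  J−j₁+j₂=2  j₁+j₂+J+1=6
(j₁±m₁, j₂±m₂, J±M) = (1,2,0,2,1,4)
P² = 48/5
sum k=0..0:
  [0] +1/4 = 1/4
S = 1/4
C² = P²·S² = 3/5 ; C = +0.774597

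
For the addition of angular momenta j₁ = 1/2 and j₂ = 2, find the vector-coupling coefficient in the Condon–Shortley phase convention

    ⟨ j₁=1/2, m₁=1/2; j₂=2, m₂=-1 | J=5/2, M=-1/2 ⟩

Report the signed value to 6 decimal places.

triangle: 0!×1!×4!/6! = 24/720
(j±m)!: 1!×0!×1!×3!×2!×3! = 72
prefactor² = (2J+1)×Δ×N² = 72/5
  k=0: +1/(0!×0!×0!×1!×1!×3!) = 1/6
Σ = 1/6  ⇒  CG² = 72/5×1/6² = 2/5
CG = +√(2/5) = +0.632456

+√(2/5) ≈ +0.632456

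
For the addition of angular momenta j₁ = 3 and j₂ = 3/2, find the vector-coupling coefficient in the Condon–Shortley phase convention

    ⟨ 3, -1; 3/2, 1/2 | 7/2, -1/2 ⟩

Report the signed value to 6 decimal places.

−√(2/7) ≈ -0.534522

triangle: 1!*5!*2!/9! = 240/362880
(j±m)!: 2!*4!*2!*1!*3!*4! = 13824
prefactor² = (2J+1)*Δ*N² = 512/7
  k=0: +1/(0!*1!*4!*2!*1!*0!) = 1/48
  k=1: −1/(1!*0!*3!*1!*2!*1!) = -1/12
Σ = -1/16  ⇒  CG² = 512/7*(-1/16)² = 2/7
CG = −√(2/7) = -0.534522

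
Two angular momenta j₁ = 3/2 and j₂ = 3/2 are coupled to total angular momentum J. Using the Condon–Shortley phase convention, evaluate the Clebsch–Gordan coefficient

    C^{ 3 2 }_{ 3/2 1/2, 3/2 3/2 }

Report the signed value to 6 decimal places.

triangle: 0!×3!×3!/7! = 36/5040
(j±m)!: 2!×1!×3!×0!×5!×1! = 1440
prefactor² = (2J+1)×Δ×N² = 72
  k=0: +1/(0!×0!×1!×3!×2!×0!) = 1/12
Σ = 1/12  ⇒  CG² = 72×1/12² = 1/2
CG = +√(1/2) = +0.707107

+√(1/2) = +0.707107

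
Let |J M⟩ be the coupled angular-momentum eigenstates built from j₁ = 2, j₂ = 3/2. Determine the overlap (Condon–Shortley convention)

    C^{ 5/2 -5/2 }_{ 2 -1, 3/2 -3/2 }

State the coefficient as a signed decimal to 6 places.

+0.654654  (= +√(3/7))

√[6·1!3!2!/7! · 1!3!0!3!0!5!] = √(432/7)
  +(−1)^0/∏(0,1,3,0,0,2)! = 1/12  (running 1/12)
⟨..|..⟩ = √(432/7)·(1/12) = +0.654654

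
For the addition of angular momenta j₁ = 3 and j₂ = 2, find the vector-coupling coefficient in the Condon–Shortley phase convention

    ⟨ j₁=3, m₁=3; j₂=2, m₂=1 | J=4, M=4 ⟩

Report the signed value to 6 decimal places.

+√(3/5) = +0.774597

j₁+j₂−J=1  J+j₁−j₂=5  J−j₁+j₂=3  j₁+j₂+J+1=10
(j₁±m₁, j₂±m₂, J±M) = (6,0,3,1,8,0)
P² = 311040
sum k=0..0:
  [0] +1/720 = 1/720
S = 1/720
C² = P²·S² = 3/5 ; C = +0.774597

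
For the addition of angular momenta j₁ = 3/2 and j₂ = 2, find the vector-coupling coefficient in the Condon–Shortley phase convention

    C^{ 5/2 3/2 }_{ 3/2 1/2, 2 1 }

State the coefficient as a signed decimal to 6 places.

-0.169031  (= −√(1/35))

j₁+j₂−J=1  J+j₁−j₂=2  J−j₁+j₂=3  j₁+j₂+J+1=7
(j₁±m₁, j₂±m₂, J±M) = (2,1,3,1,4,1)
P² = 144/35
sum k=0..1:
  [0] +1/6 = 1/6
  [1] −1/4 = -1/4
S = -1/12
C² = P²·S² = 1/35 ; C = -0.169031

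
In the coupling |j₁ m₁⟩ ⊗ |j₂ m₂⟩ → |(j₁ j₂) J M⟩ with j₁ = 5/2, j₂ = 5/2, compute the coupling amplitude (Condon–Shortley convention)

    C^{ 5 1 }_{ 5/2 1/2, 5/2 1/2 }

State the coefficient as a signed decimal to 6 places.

+0.690066

√[11·0!5!5!/11! · 3!2!3!2!6!4!] = √(69120/7)
  +(−1)^0/∏(0,0,2,3,3,2)! = 1/144  (running 1/144)
⟨..|..⟩ = √(69120/7)·(1/144) = +0.690066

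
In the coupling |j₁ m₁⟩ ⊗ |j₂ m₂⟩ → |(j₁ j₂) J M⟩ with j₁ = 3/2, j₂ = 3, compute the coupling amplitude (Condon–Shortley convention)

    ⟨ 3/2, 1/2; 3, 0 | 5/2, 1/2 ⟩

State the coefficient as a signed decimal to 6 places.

triangle: 2!×1!×4!/8! = 48/40320
(j±m)!: 2!×1!×3!×3!×3!×2! = 864
prefactor² = (2J+1)×Δ×N² = 216/35
  k=0: +1/(0!×2!×1!×3!×0!×1!) = 1/12
  k=1: −1/(1!×1!×0!×2!×1!×2!) = -1/4
Σ = -1/6  ⇒  CG² = 216/35×(-1/6)² = 6/35
CG = −√(6/35) = -0.414039

−√(6/35) = -0.414039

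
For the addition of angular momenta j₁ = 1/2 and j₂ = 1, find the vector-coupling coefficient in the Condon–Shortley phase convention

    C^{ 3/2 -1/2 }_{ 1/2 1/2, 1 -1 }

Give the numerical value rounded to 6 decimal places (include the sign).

j₁+j₂−J=0  J+j₁−j₂=1  J−j₁+j₂=2  j₁+j₂+J+1=4
(j₁±m₁, j₂±m₂, J±M) = (1,0,0,2,1,2)
P² = 4/3
sum k=0..0:
  [0] +1/2 = 1/2
S = 1/2
C² = P²·S² = 1/3 ; C = +0.577350

+0.577350  (= +√(1/3))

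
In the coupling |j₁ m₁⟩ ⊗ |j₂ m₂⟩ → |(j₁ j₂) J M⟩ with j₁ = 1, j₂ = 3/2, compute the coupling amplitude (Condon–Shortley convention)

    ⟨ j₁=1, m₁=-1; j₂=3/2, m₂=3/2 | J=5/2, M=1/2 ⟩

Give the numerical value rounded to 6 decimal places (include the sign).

j₁+j₂−J=0  J+j₁−j₂=2  J−j₁+j₂=3  j₁+j₂+J+1=6
(j₁±m₁, j₂±m₂, J±M) = (0,2,3,0,3,2)
P² = 72/5
sum k=0..0:
  [0] +1/12 = 1/12
S = 1/12
C² = P²·S² = 1/10 ; C = +0.316228

+0.316228  (= +√(1/10))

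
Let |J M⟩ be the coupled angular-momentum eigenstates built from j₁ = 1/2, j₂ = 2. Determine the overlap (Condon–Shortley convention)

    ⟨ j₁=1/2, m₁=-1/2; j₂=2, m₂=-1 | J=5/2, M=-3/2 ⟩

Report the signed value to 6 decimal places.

triangle: 0!*1!*4!/6! = 24/720
(j±m)!: 0!*1!*1!*3!*1!*4! = 144
prefactor² = (2J+1)*Δ*N² = 144/5
  k=0: +1/(0!*0!*1!*1!*0!*3!) = 1/6
Σ = 1/6  ⇒  CG² = 144/5*1/6² = 4/5
CG = +√(4/5) = +0.894427

+0.894427  (= +√(4/5))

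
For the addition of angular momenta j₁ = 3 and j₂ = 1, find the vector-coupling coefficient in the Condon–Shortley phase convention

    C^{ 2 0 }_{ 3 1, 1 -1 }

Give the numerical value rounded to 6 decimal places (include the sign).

triangle: 2!·4!·0!/7! = 48/5040
(j±m)!: 4!·2!·0!·2!·2!·2! = 384
prefactor² = (2J+1)·Δ·N² = 128/7
  k=0: +1/(0!·2!·2!·0!·2!·0!) = 1/8
Σ = 1/8  ⇒  CG² = 128/7·1/8² = 2/7
CG = +√(2/7) = +0.534522

+√(2/7) = +0.534522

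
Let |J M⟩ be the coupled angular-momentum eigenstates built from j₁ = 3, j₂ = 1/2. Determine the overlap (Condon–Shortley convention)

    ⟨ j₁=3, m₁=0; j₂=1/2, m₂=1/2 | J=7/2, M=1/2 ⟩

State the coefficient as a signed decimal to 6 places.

+√(4/7) = +0.755929

√[8·0!6!1!/8! · 3!3!1!0!4!3!] = √(5184/7)
  +(−1)^0/∏(0,0,3,1,3,0)! = 1/36  (running 1/36)
⟨..|..⟩ = √(5184/7)·(1/36) = +0.755929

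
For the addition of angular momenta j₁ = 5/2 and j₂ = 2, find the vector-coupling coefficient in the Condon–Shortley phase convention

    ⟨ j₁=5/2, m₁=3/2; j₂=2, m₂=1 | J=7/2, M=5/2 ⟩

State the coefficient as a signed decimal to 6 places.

+0.125988

√[8·1!4!3!/9! · 4!1!3!1!6!1!] = √(2304/7)
  +(−1)^0/∏(0,1,1,3,3,0)! = 1/36  (running 1/36)
  +(−1)^1/∏(1,0,0,2,4,1)! = -1/48  (running 1/144)
⟨..|..⟩ = √(2304/7)·(1/144) = +0.125988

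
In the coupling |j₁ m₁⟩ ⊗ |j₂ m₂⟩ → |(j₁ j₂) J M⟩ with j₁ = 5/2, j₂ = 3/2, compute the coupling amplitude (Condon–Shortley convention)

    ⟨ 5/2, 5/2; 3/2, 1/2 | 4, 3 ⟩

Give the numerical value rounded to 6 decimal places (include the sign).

+√(3/8) = +0.612372

√[9·0!5!3!/9! · 5!0!2!1!7!1!] = √(21600)
  +(−1)^0/∏(0,0,0,2,5,1)! = 1/240  (running 1/240)
⟨..|..⟩ = √(21600)·(1/240) = +0.612372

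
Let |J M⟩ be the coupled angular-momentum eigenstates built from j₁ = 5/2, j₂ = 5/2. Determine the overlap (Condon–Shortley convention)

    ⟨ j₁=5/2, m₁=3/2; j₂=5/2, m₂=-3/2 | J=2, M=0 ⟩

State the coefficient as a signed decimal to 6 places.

triangle: 3!*2!*2!/8! = 24/40320
(j±m)!: 4!*1!*1!*4!*2!*2! = 2304
prefactor² = (2J+1)*Δ*N² = 48/7
  k=0: +1/(0!*3!*1!*1!*1!*1!) = 1/6
  k=1: −1/(1!*2!*0!*0!*2!*2!) = -1/8
Σ = 1/24  ⇒  CG² = 48/7*1/24² = 1/84
CG = +√(1/84) = +0.109109

+√(1/84) = +0.109109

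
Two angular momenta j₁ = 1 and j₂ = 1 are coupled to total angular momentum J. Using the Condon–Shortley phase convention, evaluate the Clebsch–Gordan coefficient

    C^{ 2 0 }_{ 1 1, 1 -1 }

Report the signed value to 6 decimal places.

√[5·0!2!2!/5! · 2!0!0!2!2!2!] = √(8/3)
  +(−1)^0/∏(0,0,0,0,2,2)! = 1/4  (running 1/4)
⟨..|..⟩ = √(8/3)·(1/4) = +0.408248

+0.408248  (= +√(1/6))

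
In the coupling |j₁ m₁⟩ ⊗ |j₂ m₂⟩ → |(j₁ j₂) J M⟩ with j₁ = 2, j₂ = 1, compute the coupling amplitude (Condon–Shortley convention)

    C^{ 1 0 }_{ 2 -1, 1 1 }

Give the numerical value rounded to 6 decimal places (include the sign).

+0.547723

j₁+j₂−J=2  J+j₁−j₂=2  J−j₁+j₂=0  j₁+j₂+J+1=5
(j₁±m₁, j₂±m₂, J±M) = (1,3,2,0,1,1)
P² = 6/5
sum k=2..2:
  [2] +1/2 = 1/2
S = 1/2
C² = P²·S² = 3/10 ; C = +0.547723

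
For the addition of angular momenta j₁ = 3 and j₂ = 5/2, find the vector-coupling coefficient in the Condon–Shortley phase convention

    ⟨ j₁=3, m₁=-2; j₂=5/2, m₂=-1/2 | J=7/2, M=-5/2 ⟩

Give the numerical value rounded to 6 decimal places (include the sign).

√[8·2!4!3!/10! · 1!5!2!3!1!6!] = √(4608/7)
  +(−1)^1/∏(1,1,4,1,0,2)! = -1/48  (running -1/48)
  +(−1)^2/∏(2,0,3,0,1,3)! = 1/72  (running -1/144)
⟨..|..⟩ = √(4608/7)·(-1/144) = -0.178174

-0.178174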